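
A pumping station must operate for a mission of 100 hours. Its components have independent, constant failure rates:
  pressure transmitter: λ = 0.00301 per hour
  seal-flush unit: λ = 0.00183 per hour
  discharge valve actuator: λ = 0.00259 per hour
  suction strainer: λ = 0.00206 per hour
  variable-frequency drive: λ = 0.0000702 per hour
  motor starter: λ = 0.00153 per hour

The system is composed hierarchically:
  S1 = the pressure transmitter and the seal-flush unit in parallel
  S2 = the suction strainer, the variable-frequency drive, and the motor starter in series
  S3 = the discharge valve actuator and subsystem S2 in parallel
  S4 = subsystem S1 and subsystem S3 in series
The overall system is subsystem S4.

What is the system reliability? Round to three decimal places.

0.890

R(pressure transmitter) = exp(−0.00301 × 100) = 0.74008
R(seal-flush unit) = exp(−0.00183 × 100) = 0.83277
R(discharge valve actuator) = exp(−0.00259 × 100) = 0.77182
R(suction strainer) = exp(−0.00206 × 100) = 0.81383
R(variable-frequency drive) = exp(−0.0000702 × 100) = 0.99300
R(motor starter) = exp(−0.00153 × 100) = 0.85813
Parallel (pressure transmitter and seal-flush unit): 1 − (1 − 0.74008)(1 − 0.83277) = 0.95653
Series (suction strainer, variable-frequency drive, and motor starter): 0.81383 × 0.99300 × 0.85813 = 0.69348
Parallel (discharge valve actuator and [0.69348]): 1 − (1 − 0.77182)(1 − 0.69348) = 0.93006
Series ([0.95653] and [0.93006]): 0.95653 × 0.93006 = 0.890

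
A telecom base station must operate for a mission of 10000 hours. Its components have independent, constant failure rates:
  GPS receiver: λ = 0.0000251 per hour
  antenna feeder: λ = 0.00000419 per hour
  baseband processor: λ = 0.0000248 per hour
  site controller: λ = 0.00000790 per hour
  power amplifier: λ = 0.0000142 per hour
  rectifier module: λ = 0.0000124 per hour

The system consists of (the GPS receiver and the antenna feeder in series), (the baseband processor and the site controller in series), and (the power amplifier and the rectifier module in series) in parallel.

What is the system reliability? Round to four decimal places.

R(GPS receiver) = exp(−0.0000251 × 10000) = 0.778022
R(antenna feeder) = exp(−0.00000419 × 10000) = 0.958966
R(baseband processor) = exp(−0.0000248 × 10000) = 0.780360
R(site controller) = exp(−0.00000790 × 10000) = 0.924040
R(power amplifier) = exp(−0.0000142 × 10000) = 0.867621
R(rectifier module) = exp(−0.0000124 × 10000) = 0.883380
Series (GPS receiver and antenna feeder): 0.778022 × 0.958966 = 0.746097
Series (baseband processor and site controller): 0.780360 × 0.924040 = 0.721084
Series (power amplifier and rectifier module): 0.867621 × 0.883380 = 0.766439
Parallel ([0.746097], [0.721084], and [0.766439]): 1 − (1 − 0.746097)(1 − 0.721084)(1 − 0.766439) = 0.9835

0.9835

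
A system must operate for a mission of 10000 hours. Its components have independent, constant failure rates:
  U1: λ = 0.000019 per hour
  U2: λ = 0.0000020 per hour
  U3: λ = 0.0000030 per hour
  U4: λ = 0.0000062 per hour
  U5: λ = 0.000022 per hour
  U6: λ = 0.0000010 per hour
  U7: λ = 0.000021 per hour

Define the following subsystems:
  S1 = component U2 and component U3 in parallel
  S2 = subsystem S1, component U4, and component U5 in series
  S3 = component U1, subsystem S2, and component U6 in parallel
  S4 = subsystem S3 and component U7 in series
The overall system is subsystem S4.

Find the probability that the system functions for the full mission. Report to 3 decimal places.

0.810

R(U1) = exp(−0.000019 × 10000) = 0.82696
R(U2) = exp(−0.0000020 × 10000) = 0.98020
R(U3) = exp(−0.0000030 × 10000) = 0.97045
R(U4) = exp(−0.0000062 × 10000) = 0.93988
R(U5) = exp(−0.000022 × 10000) = 0.80252
R(U6) = exp(−0.0000010 × 10000) = 0.99005
R(U7) = exp(−0.000021 × 10000) = 0.81058
Parallel (U2 and U3): 1 − (1 − 0.98020)(1 − 0.97045) = 0.99941
Series ([0.99941], U4, and U5): 0.99941 × 0.93988 × 0.80252 = 0.75383
Parallel (U1, [0.75383], and U6): 1 − (1 − 0.82696)(1 − 0.75383)(1 − 0.99005) = 0.99958
Series ([0.99958] and U7): 0.99958 × 0.81058 = 0.810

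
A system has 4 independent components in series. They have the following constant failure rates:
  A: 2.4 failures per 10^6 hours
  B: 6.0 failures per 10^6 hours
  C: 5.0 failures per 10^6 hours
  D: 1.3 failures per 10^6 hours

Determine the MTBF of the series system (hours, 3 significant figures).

68000

Series of exponential components: λ_sys = Σ λ_i
λ_sys = 0.0000024 + 0.0000060 + 0.0000050 + 0.0000013 = 1.4700e-05 /h
MTBF = 1 / λ_sys = 68000 h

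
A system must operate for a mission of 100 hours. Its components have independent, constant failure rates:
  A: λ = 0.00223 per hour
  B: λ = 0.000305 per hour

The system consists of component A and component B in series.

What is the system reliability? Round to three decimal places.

R(A) = exp(−0.00223 × 100) = 0.80011
R(B) = exp(−0.000305 × 100) = 0.96996
Series (A and B): 0.80011 × 0.96996 = 0.776

0.776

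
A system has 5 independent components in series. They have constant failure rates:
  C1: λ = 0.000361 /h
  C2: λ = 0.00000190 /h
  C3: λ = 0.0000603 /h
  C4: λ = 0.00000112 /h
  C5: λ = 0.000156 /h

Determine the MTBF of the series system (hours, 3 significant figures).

1720

Series of exponential components: λ_sys = Σ λ_i
λ_sys = 0.000361 + 0.00000190 + 0.0000603 + 0.00000112 + 0.000156 = 5.8032e-04 /h
MTBF = 1 / λ_sys = 1720 h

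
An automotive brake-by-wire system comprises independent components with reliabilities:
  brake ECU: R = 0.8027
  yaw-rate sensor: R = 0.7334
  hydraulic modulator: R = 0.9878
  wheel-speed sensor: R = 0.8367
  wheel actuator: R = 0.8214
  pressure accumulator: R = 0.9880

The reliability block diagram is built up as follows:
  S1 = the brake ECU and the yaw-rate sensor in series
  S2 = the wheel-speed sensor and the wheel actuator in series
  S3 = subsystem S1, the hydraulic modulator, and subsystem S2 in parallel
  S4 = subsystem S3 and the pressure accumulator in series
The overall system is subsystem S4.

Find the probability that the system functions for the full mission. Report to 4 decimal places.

Series (brake ECU and yaw-rate sensor): 0.802700 × 0.733400 = 0.588700
Series (wheel-speed sensor and wheel actuator): 0.836700 × 0.821400 = 0.687265
Parallel ([0.588700], hydraulic modulator, and [0.687265]): 1 − (1 − 0.588700)(1 − 0.987800)(1 − 0.687265) = 0.998431
Series ([0.998431] and pressure accumulator): 0.998431 × 0.988000 = 0.9864

0.9864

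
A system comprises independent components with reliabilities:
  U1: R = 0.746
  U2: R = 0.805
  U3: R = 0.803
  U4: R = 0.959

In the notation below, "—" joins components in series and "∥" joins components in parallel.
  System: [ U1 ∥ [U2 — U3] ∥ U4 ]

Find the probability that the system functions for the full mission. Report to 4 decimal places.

Series (U2 and U3): 0.805000 × 0.803000 = 0.646415
Parallel (U1, [0.646415], and U4): 1 − (1 − 0.746000)(1 − 0.646415)(1 − 0.959000) = 0.9963

0.9963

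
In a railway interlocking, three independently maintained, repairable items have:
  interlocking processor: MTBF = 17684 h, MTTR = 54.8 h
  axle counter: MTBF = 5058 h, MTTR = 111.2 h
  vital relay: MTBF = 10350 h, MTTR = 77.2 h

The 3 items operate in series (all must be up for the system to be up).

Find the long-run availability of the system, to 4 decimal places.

0.9682

A(interlocking processor) = MTBF/(MTBF+MTTR) = 17684/(17684+54.8) = 0.996911
A(axle counter) = MTBF/(MTBF+MTTR) = 5058/(5058+111.2) = 0.978488
A(vital relay) = MTBF/(MTBF+MTTR) = 10350/(10350+77.2) = 0.992596
Series availability: 0.996911 × 0.978488 × 0.992596 = 0.9682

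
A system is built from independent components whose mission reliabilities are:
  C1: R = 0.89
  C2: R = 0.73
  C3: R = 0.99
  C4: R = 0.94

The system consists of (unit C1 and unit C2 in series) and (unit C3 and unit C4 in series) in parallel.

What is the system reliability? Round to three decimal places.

Series (C1 and C2): 0.89000 × 0.73000 = 0.64970
Series (C3 and C4): 0.99000 × 0.94000 = 0.93060
Parallel ([0.64970] and [0.93060]): 1 − (1 − 0.64970)(1 − 0.93060) = 0.976

0.976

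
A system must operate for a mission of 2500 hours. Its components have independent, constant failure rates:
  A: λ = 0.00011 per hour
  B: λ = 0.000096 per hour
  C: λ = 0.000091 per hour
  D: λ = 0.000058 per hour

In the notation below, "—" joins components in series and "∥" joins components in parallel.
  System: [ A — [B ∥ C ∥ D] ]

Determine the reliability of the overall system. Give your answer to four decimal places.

0.7551

R(A) = exp(−0.00011 × 2500) = 0.759572
R(B) = exp(−0.000096 × 2500) = 0.786628
R(C) = exp(−0.000091 × 2500) = 0.796522
R(D) = exp(−0.000058 × 2500) = 0.865022
Parallel (B, C, and D): 1 − (1 − 0.786628)(1 − 0.796522)(1 − 0.865022) = 0.994140
Series (A and [0.994140]): 0.759572 × 0.994140 = 0.7551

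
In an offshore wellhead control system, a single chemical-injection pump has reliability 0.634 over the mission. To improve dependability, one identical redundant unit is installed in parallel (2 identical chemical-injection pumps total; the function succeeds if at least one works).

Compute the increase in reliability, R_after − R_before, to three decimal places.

0.232

R_before = 0.634
R_after = 1 − (1 − 0.634)^2 = 0.866
ΔR = 0.866 − 0.634 = 0.232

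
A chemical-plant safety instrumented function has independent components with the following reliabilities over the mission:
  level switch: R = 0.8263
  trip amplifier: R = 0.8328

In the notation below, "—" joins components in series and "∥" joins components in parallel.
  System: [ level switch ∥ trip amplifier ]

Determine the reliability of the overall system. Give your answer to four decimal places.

Parallel (level switch and trip amplifier): 1 − (1 − 0.826300)(1 − 0.832800) = 0.9710

0.9710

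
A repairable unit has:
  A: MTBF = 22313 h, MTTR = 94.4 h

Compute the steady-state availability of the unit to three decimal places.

A(A) = MTBF/(MTBF+MTTR) = 22313/(22313+94.4) = 0.996

0.996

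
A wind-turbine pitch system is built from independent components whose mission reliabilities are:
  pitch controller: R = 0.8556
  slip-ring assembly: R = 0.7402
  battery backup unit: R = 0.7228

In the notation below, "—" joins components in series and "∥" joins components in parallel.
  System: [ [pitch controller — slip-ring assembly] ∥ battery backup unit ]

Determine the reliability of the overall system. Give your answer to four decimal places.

Series (pitch controller and slip-ring assembly): 0.855600 × 0.740200 = 0.633315
Parallel ([0.633315] and battery backup unit): 1 − (1 − 0.633315)(1 − 0.722800) = 0.8984

0.8984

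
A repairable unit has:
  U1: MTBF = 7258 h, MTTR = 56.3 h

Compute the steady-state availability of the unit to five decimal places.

0.99230

A(U1) = MTBF/(MTBF+MTTR) = 7258/(7258+56.3) = 0.99230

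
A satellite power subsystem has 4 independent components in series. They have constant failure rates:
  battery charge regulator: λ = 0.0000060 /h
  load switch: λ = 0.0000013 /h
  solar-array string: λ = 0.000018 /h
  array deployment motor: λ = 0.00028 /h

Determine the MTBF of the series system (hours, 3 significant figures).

Series of exponential components: λ_sys = Σ λ_i
λ_sys = 0.0000060 + 0.0000013 + 0.000018 + 0.00028 = 3.0530e-04 /h
MTBF = 1 / λ_sys = 3280 h

3280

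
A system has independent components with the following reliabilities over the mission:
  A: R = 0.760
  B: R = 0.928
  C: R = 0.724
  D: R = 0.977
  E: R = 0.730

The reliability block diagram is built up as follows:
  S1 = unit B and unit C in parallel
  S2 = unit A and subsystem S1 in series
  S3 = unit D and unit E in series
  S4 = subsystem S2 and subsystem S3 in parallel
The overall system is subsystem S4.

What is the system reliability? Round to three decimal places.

Parallel (B and C): 1 − (1 − 0.92800)(1 − 0.72400) = 0.98013
Series (A and [0.98013]): 0.76000 × 0.98013 = 0.74490
Series (D and E): 0.97700 × 0.73000 = 0.71321
Parallel ([0.74490] and [0.71321]): 1 − (1 − 0.74490)(1 − 0.71321) = 0.927

0.927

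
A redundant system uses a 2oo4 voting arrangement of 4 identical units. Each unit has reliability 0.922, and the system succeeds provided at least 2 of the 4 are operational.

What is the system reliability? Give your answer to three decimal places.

R = Σ_{i=2}^{4} C(4,i) p^i (1−p)^{4−i} with p = 0.922
C(4,2)·0.922^2·0.078^2 = 0.03103
C(4,3)·0.922^3·0.078^1 = 0.24454
C(4,4)·0.922^4·0.078^0 = 0.72264
Sum = 0.998

0.998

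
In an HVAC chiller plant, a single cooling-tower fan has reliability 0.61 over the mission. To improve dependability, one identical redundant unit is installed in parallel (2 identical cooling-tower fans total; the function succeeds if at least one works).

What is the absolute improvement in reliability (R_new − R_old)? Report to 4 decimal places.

0.2379

R_before = 0.61
R_after = 1 − (1 − 0.61)^2 = 0.8479
ΔR = 0.8479 − 0.61 = 0.2379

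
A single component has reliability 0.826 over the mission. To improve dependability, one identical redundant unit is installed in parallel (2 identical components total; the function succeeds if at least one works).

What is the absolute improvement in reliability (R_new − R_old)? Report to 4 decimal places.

R_before = 0.826
R_after = 1 − (1 − 0.826)^2 = 0.9697
ΔR = 0.9697 − 0.826 = 0.1437

0.1437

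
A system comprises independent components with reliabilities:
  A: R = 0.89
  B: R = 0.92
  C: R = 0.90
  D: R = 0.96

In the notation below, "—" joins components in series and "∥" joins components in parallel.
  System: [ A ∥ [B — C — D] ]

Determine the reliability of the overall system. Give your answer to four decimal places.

0.9774

Series (B, C, and D): 0.920000 × 0.900000 × 0.960000 = 0.794880
Parallel (A and [0.794880]): 1 − (1 − 0.890000)(1 − 0.794880) = 0.9774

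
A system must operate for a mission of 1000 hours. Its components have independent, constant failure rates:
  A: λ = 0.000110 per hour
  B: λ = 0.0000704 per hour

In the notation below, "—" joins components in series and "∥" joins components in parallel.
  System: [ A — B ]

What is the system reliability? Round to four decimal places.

0.8349

R(A) = exp(−0.000110 × 1000) = 0.895834
R(B) = exp(−0.0000704 × 1000) = 0.932021
Series (A and B): 0.895834 × 0.932021 = 0.8349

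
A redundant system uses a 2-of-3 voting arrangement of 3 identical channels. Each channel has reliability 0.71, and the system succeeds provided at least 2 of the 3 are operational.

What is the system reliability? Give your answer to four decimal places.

R = Σ_{i=2}^{3} C(3,i) p^i (1−p)^{3−i} with p = 0.71
C(3,2)·0.71^2·0.29^1 = 0.438567
C(3,3)·0.71^3·0.29^0 = 0.357911
Sum = 0.7965

0.7965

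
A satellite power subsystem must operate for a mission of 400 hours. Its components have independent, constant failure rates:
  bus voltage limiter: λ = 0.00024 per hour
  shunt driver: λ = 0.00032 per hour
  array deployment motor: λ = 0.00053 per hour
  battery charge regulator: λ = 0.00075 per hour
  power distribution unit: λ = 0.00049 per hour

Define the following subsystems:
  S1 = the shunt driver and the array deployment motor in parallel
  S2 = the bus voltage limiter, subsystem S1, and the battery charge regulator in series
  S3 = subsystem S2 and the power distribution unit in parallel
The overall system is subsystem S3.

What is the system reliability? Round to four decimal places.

0.9390

R(bus voltage limiter) = exp(−0.00024 × 400) = 0.908464
R(shunt driver) = exp(−0.00032 × 400) = 0.879853
R(array deployment motor) = exp(−0.00053 × 400) = 0.808965
R(battery charge regulator) = exp(−0.00075 × 400) = 0.740818
R(power distribution unit) = exp(−0.00049 × 400) = 0.822012
Parallel (shunt driver and array deployment motor): 1 − (1 − 0.879853)(1 − 0.808965) = 0.977048
Series (bus voltage limiter, [0.977048], and battery charge regulator): 0.908464 × 0.977048 × 0.740818 = 0.657560
Parallel ([0.657560] and power distribution unit): 1 − (1 − 0.657560)(1 − 0.822012) = 0.9390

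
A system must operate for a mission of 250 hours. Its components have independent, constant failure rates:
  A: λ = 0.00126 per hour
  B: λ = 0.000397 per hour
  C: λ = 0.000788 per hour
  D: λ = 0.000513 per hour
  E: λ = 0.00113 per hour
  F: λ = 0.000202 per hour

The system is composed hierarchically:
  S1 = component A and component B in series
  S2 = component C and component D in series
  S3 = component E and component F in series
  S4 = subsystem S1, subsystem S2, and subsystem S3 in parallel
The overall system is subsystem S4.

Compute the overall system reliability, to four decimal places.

R(A) = exp(−0.00126 × 250) = 0.729789
R(B) = exp(−0.000397 × 250) = 0.905516
R(C) = exp(−0.000788 × 250) = 0.821191
R(D) = exp(−0.000513 × 250) = 0.879633
R(E) = exp(−0.00113 × 250) = 0.753897
R(F) = exp(−0.000202 × 250) = 0.950754
Series (A and B): 0.729789 × 0.905516 = 0.660836
Series (C and D): 0.821191 × 0.879633 = 0.722347
Series (E and F): 0.753897 × 0.950754 = 0.716771
Parallel ([0.660836], [0.722347], and [0.716771]): 1 − (1 − 0.660836)(1 − 0.722347)(1 − 0.716771) = 0.9733

0.9733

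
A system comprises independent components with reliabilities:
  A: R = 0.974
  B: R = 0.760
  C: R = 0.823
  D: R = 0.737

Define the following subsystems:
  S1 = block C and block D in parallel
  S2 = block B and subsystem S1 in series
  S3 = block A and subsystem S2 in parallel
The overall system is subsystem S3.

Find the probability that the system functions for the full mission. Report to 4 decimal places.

0.9928

Parallel (C and D): 1 − (1 − 0.823000)(1 − 0.737000) = 0.953449
Series (B and [0.953449]): 0.760000 × 0.953449 = 0.724621
Parallel (A and [0.724621]): 1 − (1 − 0.974000)(1 − 0.724621) = 0.9928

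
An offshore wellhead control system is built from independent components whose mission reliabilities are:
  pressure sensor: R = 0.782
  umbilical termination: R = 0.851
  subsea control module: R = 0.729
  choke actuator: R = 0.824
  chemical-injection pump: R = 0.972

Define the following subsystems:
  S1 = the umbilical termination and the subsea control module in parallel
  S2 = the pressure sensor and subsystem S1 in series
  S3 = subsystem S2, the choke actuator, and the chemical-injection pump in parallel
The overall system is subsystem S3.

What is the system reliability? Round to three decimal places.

Parallel (umbilical termination and subsea control module): 1 − (1 − 0.85100)(1 − 0.72900) = 0.95962
Series (pressure sensor and [0.95962]): 0.78200 × 0.95962 = 0.75042
Parallel ([0.75042], choke actuator, and chemical-injection pump): 1 − (1 − 0.75042)(1 − 0.82400)(1 − 0.97200) = 0.999

0.999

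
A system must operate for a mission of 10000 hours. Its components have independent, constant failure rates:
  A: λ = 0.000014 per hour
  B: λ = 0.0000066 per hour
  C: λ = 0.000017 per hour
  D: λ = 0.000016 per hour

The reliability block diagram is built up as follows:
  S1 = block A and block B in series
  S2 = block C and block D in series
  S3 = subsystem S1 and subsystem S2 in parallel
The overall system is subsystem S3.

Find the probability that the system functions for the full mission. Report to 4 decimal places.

0.9477

R(A) = exp(−0.000014 × 10000) = 0.869358
R(B) = exp(−0.0000066 × 10000) = 0.936131
R(C) = exp(−0.000017 × 10000) = 0.843665
R(D) = exp(−0.000016 × 10000) = 0.852144
Series (A and B): 0.869358 × 0.936131 = 0.813833
Series (C and D): 0.843665 × 0.852144 = 0.718924
Parallel ([0.813833] and [0.718924]): 1 − (1 − 0.813833)(1 − 0.718924) = 0.9477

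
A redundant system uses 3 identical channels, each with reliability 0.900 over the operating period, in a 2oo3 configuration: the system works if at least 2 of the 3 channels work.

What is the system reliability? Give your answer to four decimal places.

0.9720

R = Σ_{i=2}^{3} C(3,i) p^i (1−p)^{3−i} with p = 0.900
C(3,2)·0.900^2·0.100^1 = 0.243000
C(3,3)·0.900^3·0.100^0 = 0.729000
Sum = 0.9720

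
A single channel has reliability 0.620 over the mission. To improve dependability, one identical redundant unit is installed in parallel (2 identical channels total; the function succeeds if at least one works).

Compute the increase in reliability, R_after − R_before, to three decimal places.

R_before = 0.620
R_after = 1 − (1 − 0.620)^2 = 0.856
ΔR = 0.856 − 0.620 = 0.236

0.236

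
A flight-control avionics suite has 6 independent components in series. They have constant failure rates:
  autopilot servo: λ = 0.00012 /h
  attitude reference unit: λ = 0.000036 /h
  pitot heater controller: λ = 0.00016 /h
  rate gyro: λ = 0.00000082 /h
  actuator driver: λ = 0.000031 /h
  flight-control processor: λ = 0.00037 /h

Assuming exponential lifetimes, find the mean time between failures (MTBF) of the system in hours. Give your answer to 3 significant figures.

Series of exponential components: λ_sys = Σ λ_i
λ_sys = 0.00012 + 0.000036 + 0.00016 + 0.00000082 + 0.000031 + 0.00037 = 7.1782e-04 /h
MTBF = 1 / λ_sys = 1390 h

1390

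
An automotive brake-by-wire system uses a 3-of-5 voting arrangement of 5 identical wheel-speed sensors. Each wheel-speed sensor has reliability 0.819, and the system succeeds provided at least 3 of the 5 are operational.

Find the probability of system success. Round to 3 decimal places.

0.956

R = Σ_{i=3}^{5} C(5,i) p^i (1−p)^{5−i} with p = 0.819
C(5,3)·0.819^3·0.181^2 = 0.17997
C(5,4)·0.819^4·0.181^1 = 0.40718
C(5,5)·0.819^5·0.181^0 = 0.36848
Sum = 0.956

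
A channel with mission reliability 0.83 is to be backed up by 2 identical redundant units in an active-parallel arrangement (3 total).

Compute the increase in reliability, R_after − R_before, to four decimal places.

0.1651

R_before = 0.83
R_after = 1 − (1 − 0.83)^3 = 0.9951
ΔR = 0.9951 − 0.83 = 0.1651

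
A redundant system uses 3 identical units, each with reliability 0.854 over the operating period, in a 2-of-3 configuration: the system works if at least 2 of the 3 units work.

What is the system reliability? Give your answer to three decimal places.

R = Σ_{i=2}^{3} C(3,i) p^i (1−p)^{3−i} with p = 0.854
C(3,2)·0.854^2·0.146^1 = 0.31944
C(3,3)·0.854^3·0.146^0 = 0.62284
Sum = 0.942

0.942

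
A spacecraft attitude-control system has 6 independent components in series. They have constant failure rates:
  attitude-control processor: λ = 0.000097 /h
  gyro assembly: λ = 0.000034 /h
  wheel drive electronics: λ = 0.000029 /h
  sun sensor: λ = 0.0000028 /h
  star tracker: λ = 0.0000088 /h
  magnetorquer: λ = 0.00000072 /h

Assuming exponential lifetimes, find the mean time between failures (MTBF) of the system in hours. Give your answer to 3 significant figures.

5800

Series of exponential components: λ_sys = Σ λ_i
λ_sys = 0.000097 + 0.000034 + 0.000029 + 0.0000028 + 0.0000088 + 0.00000072 = 1.7232e-04 /h
MTBF = 1 / λ_sys = 5800 h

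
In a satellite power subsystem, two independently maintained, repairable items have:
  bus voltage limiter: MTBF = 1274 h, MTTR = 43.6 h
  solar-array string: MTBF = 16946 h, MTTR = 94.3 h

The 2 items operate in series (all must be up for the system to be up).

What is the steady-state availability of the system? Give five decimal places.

0.96156

A(bus voltage limiter) = MTBF/(MTBF+MTTR) = 1274/(1274+43.6) = 0.966910
A(solar-array string) = MTBF/(MTBF+MTTR) = 16946/(16946+94.3) = 0.994466
Series availability: 0.966910 × 0.994466 = 0.96156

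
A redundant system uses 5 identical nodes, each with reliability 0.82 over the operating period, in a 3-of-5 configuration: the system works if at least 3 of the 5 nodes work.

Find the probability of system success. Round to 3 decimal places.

0.956

R = Σ_{i=3}^{5} C(5,i) p^i (1−p)^{5−i} with p = 0.82
C(5,3)·0.82^3·0.18^2 = 0.17864
C(5,4)·0.82^4·0.18^1 = 0.40691
C(5,5)·0.82^5·0.18^0 = 0.37074
Sum = 0.956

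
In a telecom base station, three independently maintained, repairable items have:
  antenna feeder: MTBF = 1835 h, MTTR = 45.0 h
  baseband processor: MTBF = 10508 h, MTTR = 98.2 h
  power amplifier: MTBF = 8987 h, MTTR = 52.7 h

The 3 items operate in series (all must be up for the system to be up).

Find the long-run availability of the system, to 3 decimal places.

0.961

A(antenna feeder) = MTBF/(MTBF+MTTR) = 1835/(1835+45.0) = 0.976064
A(baseband processor) = MTBF/(MTBF+MTTR) = 10508/(10508+98.2) = 0.990741
A(power amplifier) = MTBF/(MTBF+MTTR) = 8987/(8987+52.7) = 0.994170
Series availability: 0.976064 × 0.990741 × 0.994170 = 0.961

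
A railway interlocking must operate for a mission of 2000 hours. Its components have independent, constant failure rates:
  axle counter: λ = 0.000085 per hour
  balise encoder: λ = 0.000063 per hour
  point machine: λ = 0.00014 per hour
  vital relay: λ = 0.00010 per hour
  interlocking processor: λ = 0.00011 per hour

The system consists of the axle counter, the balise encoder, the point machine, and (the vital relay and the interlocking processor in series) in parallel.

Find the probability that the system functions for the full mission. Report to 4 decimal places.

0.9984

R(axle counter) = exp(−0.000085 × 2000) = 0.843665
R(balise encoder) = exp(−0.000063 × 2000) = 0.881615
R(point machine) = exp(−0.00014 × 2000) = 0.755784
R(vital relay) = exp(−0.00010 × 2000) = 0.818731
R(interlocking processor) = exp(−0.00011 × 2000) = 0.802519
Series (vital relay and interlocking processor): 0.818731 × 0.802519 = 0.657047
Parallel (axle counter, balise encoder, point machine, and [0.657047]): 1 − (1 − 0.843665)(1 − 0.881615)(1 − 0.755784)(1 − 0.657047) = 0.9984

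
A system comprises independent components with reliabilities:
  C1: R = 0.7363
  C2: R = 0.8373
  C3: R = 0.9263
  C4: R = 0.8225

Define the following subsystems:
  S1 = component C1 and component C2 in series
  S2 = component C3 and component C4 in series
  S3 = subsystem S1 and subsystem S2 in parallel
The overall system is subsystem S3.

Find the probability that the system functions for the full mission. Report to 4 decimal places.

0.9087

Series (C1 and C2): 0.736300 × 0.837300 = 0.616504
Series (C3 and C4): 0.926300 × 0.822500 = 0.761882
Parallel ([0.616504] and [0.761882]): 1 − (1 − 0.616504)(1 − 0.761882) = 0.9087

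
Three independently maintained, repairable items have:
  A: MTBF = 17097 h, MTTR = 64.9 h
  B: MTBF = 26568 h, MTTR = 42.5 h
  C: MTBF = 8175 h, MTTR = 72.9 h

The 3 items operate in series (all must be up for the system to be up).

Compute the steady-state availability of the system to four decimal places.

A(A) = MTBF/(MTBF+MTTR) = 17097/(17097+64.9) = 0.996218
A(B) = MTBF/(MTBF+MTTR) = 26568/(26568+42.5) = 0.998403
A(C) = MTBF/(MTBF+MTTR) = 8175/(8175+72.9) = 0.991161
Series availability: 0.996218 × 0.998403 × 0.991161 = 0.9858

0.9858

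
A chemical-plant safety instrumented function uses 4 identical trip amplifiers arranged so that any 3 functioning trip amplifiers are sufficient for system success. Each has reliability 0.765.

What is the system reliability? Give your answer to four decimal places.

0.7633

R = Σ_{i=3}^{4} C(4,i) p^i (1−p)^{4−i} with p = 0.765
C(4,3)·0.765^3·0.235^1 = 0.420835
C(4,4)·0.765^4·0.235^0 = 0.342488
Sum = 0.7633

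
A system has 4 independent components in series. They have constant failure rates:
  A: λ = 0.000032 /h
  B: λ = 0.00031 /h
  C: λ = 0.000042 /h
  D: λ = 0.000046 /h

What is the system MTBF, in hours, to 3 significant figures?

Series of exponential components: λ_sys = Σ λ_i
λ_sys = 0.000032 + 0.00031 + 0.000042 + 0.000046 = 4.3000e-04 /h
MTBF = 1 / λ_sys = 2330 h

2330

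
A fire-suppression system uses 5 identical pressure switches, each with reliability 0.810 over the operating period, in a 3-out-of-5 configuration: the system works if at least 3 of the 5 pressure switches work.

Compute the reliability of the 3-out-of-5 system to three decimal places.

R = Σ_{i=3}^{5} C(5,i) p^i (1−p)^{5−i} with p = 0.810
C(5,3)·0.810^3·0.190^2 = 0.19185
C(5,4)·0.810^4·0.190^1 = 0.40894
C(5,5)·0.810^5·0.190^0 = 0.34868
Sum = 0.949

0.949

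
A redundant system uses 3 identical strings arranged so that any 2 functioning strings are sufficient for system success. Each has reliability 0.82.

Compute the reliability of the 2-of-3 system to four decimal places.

R = Σ_{i=2}^{3} C(3,i) p^i (1−p)^{3−i} with p = 0.82
C(3,2)·0.82^2·0.18^1 = 0.363096
C(3,3)·0.82^3·0.18^0 = 0.551368
Sum = 0.9145

0.9145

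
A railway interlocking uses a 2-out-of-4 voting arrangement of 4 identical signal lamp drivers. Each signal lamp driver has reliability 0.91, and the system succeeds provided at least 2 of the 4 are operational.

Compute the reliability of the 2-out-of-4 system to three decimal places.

0.997

R = Σ_{i=2}^{4} C(4,i) p^i (1−p)^{4−i} with p = 0.91
C(4,2)·0.91^2·0.09^2 = 0.04025
C(4,3)·0.91^3·0.09^1 = 0.27129
C(4,4)·0.91^4·0.09^0 = 0.68575
Sum = 0.997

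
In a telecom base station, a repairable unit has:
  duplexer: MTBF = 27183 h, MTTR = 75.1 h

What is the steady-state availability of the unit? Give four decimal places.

0.9972

A(duplexer) = MTBF/(MTBF+MTTR) = 27183/(27183+75.1) = 0.9972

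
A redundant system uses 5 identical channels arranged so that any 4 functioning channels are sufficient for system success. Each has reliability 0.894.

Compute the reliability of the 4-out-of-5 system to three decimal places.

R = Σ_{i=4}^{5} C(5,i) p^i (1−p)^{5−i} with p = 0.894
C(5,4)·0.894^4·0.106^1 = 0.33855
C(5,5)·0.894^5·0.106^0 = 0.57107
Sum = 0.910

0.910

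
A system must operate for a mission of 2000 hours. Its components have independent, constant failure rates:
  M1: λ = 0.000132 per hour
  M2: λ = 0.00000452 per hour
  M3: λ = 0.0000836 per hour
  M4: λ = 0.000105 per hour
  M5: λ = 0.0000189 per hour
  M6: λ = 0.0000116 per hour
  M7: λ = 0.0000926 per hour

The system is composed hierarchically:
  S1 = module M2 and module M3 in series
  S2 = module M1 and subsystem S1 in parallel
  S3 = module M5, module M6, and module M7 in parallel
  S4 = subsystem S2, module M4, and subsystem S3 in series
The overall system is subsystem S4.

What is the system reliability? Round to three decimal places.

R(M1) = exp(−0.000132 × 2000) = 0.76797
R(M2) = exp(−0.00000452 × 2000) = 0.99100
R(M3) = exp(−0.0000836 × 2000) = 0.84603
R(M4) = exp(−0.000105 × 2000) = 0.81058
R(M5) = exp(−0.0000189 × 2000) = 0.96291
R(M6) = exp(−0.0000116 × 2000) = 0.97707
R(M7) = exp(−0.0000926 × 2000) = 0.83094
Series (M2 and M3): 0.99100 × 0.84603 = 0.83842
Parallel (M1 and [0.83842]): 1 − (1 − 0.76797)(1 − 0.83842) = 0.96251
Parallel (M5, M6, and M7): 1 − (1 − 0.96291)(1 − 0.97707)(1 − 0.83094) = 0.99986
Series ([0.96251], M4, and [0.99986]): 0.96251 × 0.81058 × 0.99986 = 0.780

0.780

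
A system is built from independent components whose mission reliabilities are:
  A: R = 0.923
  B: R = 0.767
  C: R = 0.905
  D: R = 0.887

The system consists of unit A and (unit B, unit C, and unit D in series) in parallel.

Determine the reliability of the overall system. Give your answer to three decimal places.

0.970

Series (B, C, and D): 0.76700 × 0.90500 × 0.88700 = 0.61570
Parallel (A and [0.61570]): 1 − (1 − 0.92300)(1 − 0.61570) = 0.970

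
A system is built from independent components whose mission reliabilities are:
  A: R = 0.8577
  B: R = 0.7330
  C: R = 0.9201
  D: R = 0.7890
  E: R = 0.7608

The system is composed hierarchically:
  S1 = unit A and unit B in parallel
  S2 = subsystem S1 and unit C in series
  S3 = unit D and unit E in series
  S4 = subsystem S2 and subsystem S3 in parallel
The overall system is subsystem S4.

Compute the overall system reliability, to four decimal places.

Parallel (A and B): 1 − (1 − 0.857700)(1 − 0.733000) = 0.962006
Series ([0.962006] and C): 0.962006 × 0.920100 = 0.885142
Series (D and E): 0.789000 × 0.760800 = 0.600271
Parallel ([0.885142] and [0.600271]): 1 − (1 − 0.885142)(1 − 0.600271) = 0.9541

0.9541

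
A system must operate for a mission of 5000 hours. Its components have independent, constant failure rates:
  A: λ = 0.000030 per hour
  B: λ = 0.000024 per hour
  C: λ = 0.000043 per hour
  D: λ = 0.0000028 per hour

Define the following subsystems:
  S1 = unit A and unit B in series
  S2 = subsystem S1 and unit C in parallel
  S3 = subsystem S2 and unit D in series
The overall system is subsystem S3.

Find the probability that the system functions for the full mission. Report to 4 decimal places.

0.9410

R(A) = exp(−0.000030 × 5000) = 0.860708
R(B) = exp(−0.000024 × 5000) = 0.886920
R(C) = exp(−0.000043 × 5000) = 0.806541
R(D) = exp(−0.0000028 × 5000) = 0.986098
Series (A and B): 0.860708 × 0.886920 = 0.763379
Parallel ([0.763379] and C): 1 − (1 − 0.763379)(1 − 0.806541) = 0.954224
Series ([0.954224] and D): 0.954224 × 0.986098 = 0.9410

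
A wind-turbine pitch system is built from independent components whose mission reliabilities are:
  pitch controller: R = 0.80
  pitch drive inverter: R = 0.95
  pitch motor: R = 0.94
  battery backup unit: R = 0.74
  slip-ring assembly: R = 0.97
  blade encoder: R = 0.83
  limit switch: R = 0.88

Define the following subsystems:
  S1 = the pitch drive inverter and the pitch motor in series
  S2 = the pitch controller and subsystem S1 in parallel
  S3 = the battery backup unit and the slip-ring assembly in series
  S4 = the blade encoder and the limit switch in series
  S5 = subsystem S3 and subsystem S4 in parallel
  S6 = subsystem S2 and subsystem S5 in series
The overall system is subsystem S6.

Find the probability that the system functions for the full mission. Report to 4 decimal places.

0.9041

Series (pitch drive inverter and pitch motor): 0.950000 × 0.940000 = 0.893000
Parallel (pitch controller and [0.893000]): 1 − (1 − 0.800000)(1 − 0.893000) = 0.978600
Series (battery backup unit and slip-ring assembly): 0.740000 × 0.970000 = 0.717800
Series (blade encoder and limit switch): 0.830000 × 0.880000 = 0.730400
Parallel ([0.717800] and [0.730400]): 1 − (1 − 0.717800)(1 − 0.730400) = 0.923919
Series ([0.978600] and [0.923919]): 0.978600 × 0.923919 = 0.9041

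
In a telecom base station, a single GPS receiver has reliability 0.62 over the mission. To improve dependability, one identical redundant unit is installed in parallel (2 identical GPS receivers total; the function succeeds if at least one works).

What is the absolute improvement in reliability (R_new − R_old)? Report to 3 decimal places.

R_before = 0.62
R_after = 1 − (1 − 0.62)^2 = 0.856
ΔR = 0.856 − 0.62 = 0.236

0.236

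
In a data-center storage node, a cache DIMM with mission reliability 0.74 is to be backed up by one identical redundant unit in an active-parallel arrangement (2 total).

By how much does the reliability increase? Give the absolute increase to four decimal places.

R_before = 0.74
R_after = 1 − (1 − 0.74)^2 = 0.9324
ΔR = 0.9324 − 0.74 = 0.1924

0.1924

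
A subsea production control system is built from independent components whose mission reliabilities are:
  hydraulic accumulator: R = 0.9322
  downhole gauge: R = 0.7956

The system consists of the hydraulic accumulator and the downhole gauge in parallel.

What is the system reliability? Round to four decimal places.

0.9861

Parallel (hydraulic accumulator and downhole gauge): 1 − (1 − 0.932200)(1 − 0.795600) = 0.9861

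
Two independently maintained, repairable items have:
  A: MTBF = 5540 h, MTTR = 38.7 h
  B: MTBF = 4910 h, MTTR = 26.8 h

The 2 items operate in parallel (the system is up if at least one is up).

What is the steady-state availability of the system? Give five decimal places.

A(A) = MTBF/(MTBF+MTTR) = 5540/(5540+38.7) = 0.993063
A(B) = MTBF/(MTBF+MTTR) = 4910/(4910+26.8) = 0.994571
Parallel availability: 1 − (1 − 0.993063)(1 − 0.994571) = 0.99996

0.99996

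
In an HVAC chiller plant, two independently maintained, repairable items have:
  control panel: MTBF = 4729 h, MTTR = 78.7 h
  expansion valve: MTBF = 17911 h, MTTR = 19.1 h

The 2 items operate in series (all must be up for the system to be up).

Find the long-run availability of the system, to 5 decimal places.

A(control panel) = MTBF/(MTBF+MTTR) = 4729/(4729+78.7) = 0.983630
A(expansion valve) = MTBF/(MTBF+MTTR) = 17911/(17911+19.1) = 0.998935
Series availability: 0.983630 × 0.998935 = 0.98258

0.98258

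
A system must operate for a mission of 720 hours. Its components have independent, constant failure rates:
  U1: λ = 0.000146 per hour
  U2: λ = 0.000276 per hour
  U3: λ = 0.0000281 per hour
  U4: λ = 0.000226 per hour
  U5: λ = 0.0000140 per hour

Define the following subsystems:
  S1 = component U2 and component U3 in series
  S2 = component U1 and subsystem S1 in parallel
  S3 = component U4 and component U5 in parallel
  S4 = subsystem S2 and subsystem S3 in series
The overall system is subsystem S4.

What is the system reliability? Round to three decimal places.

0.979

R(U1) = exp(−0.000146 × 720) = 0.90022
R(U2) = exp(−0.000276 × 720) = 0.81978
R(U3) = exp(−0.0000281 × 720) = 0.97997
R(U4) = exp(−0.000226 × 720) = 0.84983
R(U5) = exp(−0.0000140 × 720) = 0.98997
Series (U2 and U3): 0.81978 × 0.97997 = 0.80336
Parallel (U1 and [0.80336]): 1 − (1 − 0.90022)(1 − 0.80336) = 0.98038
Parallel (U4 and U5): 1 − (1 − 0.84983)(1 − 0.98997) = 0.99849
Series ([0.98038] and [0.99849]): 0.98038 × 0.99849 = 0.979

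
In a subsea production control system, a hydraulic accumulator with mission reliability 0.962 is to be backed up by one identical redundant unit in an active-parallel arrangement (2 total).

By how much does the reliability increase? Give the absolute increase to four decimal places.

R_before = 0.962
R_after = 1 − (1 − 0.962)^2 = 0.9986
ΔR = 0.9986 − 0.962 = 0.0366

0.0366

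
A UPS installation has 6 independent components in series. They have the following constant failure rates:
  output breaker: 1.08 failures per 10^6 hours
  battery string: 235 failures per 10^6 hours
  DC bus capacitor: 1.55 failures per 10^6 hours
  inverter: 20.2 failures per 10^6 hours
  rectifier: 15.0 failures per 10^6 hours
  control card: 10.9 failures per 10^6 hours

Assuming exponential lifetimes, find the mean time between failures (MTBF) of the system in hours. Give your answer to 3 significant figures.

3520

Series of exponential components: λ_sys = Σ λ_i
λ_sys = 0.00000108 + 0.000235 + 0.00000155 + 0.0000202 + 0.0000150 + 0.0000109 = 2.8373e-04 /h
MTBF = 1 / λ_sys = 3520 h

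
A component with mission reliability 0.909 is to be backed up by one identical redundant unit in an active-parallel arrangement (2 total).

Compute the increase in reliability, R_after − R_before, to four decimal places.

R_before = 0.909
R_after = 1 − (1 − 0.909)^2 = 0.9917
ΔR = 0.9917 − 0.909 = 0.0827

0.0827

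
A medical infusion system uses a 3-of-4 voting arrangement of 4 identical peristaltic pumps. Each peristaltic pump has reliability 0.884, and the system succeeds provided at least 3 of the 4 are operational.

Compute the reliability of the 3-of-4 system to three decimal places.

R = Σ_{i=3}^{4} C(4,i) p^i (1−p)^{4−i} with p = 0.884
C(4,3)·0.884^3·0.116^1 = 0.32053
C(4,4)·0.884^4·0.116^0 = 0.61067
Sum = 0.931

0.931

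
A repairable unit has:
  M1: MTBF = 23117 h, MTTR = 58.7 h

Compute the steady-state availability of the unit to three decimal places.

A(M1) = MTBF/(MTBF+MTTR) = 23117/(23117+58.7) = 0.997

0.997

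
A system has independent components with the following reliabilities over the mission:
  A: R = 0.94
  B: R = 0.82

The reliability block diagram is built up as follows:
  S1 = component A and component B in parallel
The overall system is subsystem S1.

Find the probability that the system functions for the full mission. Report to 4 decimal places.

Parallel (A and B): 1 − (1 − 0.940000)(1 − 0.820000) = 0.9892

0.9892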